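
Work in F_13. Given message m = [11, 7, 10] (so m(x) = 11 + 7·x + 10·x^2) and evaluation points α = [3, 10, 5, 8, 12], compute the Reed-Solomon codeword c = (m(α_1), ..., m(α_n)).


c = [5, 2, 10, 5, 1]

Message polynomial: m(x) = 11 + 7·x + 10·x^2 (mod 13).
For each evaluation point α_i, compute m(α_i) mod 13:
  α_1 = 3: Horner steps 10 → 11 → 5, so m(3) = 5.
  α_2 = 10: Horner steps 10 → 3 → 2, so m(10) = 2.
  α_3 = 5: Horner steps 10 → 5 → 10, so m(5) = 10.
  α_4 = 8: Horner steps 10 → 9 → 5, so m(8) = 5.
  α_5 = 12: Horner steps 10 → 10 → 1, so m(12) = 1.
Codeword c = [5, 2, 10, 5, 1] ∈ F_13^5.


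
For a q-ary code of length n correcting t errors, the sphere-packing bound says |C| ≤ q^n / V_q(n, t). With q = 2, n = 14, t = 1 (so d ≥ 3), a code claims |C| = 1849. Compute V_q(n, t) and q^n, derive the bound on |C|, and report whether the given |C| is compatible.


V_q(n, t) = 15, q^n = 16384, Hamming bound = 1092, |C| = 1849 > bound (violated).

Step 1: Compute V_q(n, t) = Σ_{j=0}^1 C(n, j) (q−1)^j.
  j = 0: C(14,0)·(1)^0 = 1·1 = 1.
  j = 1: C(14,1)·(1)^1 = 14·1 = 14.
  V_q(n, t) = 1 + 14 = 15.
Step 2: q^n = 2^14 = 16384.
Step 3: Hamming bound ⌊q^n / V_q(n,t)⌋ = ⌊16384/15⌋ = 1092.
Step 4: Compare |C| = 1849 to 1092: violated.
The claimed |C| lies above the Hamming bound, so no 2-ary code of length 14 with d ≥ 3 can have 1849 codewords.


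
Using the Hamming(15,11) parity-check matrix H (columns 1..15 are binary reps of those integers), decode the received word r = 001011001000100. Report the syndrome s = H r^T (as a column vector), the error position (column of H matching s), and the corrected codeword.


s = (0, 1, 0, 0)^T, error position = 4, corrected codeword c = 001111001000100

Compute s = H r^T mod 2 one row at a time:
  s_1 = 0 + 1 + 0 + 0 + 0 + 1 + 0 + 0 = 2 ≡ 0 (mod 2).
  s_2 = 0 + 1 + 1 + 0 + 0 + 1 + 0 + 0 = 3 ≡ 1 (mod 2).
  s_3 = 0 + 1 + 1 + 0 + 0 + 0 + 0 + 0 = 2 ≡ 0 (mod 2).
  s_4 = 0 + 1 + 1 + 0 + 1 + 0 + 1 + 0 = 4 ≡ 0 (mod 2).
s = (0, 1, 0, 0)^T — this equals column 4 of H (binary 0100), so error is at position 4.
Correct: flip bit 4 of r = 001011001000100 to get c = 001111001000100.


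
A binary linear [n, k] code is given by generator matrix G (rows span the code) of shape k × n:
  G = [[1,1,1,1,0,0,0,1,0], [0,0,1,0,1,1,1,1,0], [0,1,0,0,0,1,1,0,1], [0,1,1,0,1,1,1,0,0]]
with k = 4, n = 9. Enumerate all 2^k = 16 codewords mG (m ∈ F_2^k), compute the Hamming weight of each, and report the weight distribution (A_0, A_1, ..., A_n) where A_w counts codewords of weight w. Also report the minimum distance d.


Weight distribution: A_0 = 1, A_2 = 1, A_3 = 2, A_4 = 3, A_5 = 4, A_6 = 3, A_7 = 2. Minimum distance d = 2.

Enumerate all 2^4 = 16 messages m ∈ F_2^4.
For each, compute codeword c = mG in F_2^9, then tally its weight.
  m = 0000 → c = 000000000, weight = 0.
  m = 1000 → c = 111100010, weight = 5.
  m = 0100 → c = 001011110, weight = 5.
  m = 1100 → c = 110111100, weight = 6.
  m = 0010 → c = 010001101, weight = 4.
  m = 1010 → c = 101101111, weight = 7.
  m = 0110 → c = 011010011, weight = 5.
  m = 1110 → c = 100110001, weight = 4.
  m = 0001 → c = 011011100, weight = 5.
  m = 1001 → c = 100111110, weight = 6.
  m = 0101 → c = 010000010, weight = 2.
  m = 1101 → c = 101100000, weight = 3.
  m = 0011 → c = 001010001, weight = 3.
  m = 1011 → c = 110110011, weight = 6.
  m = 0111 → c = 000001111, weight = 4.
  m = 1111 → c = 111101101, weight = 7.
Tally weights:
  weight 0: 1 codewords.
  weight 2: 1 codewords.
  weight 3: 2 codewords.
  weight 4: 3 codewords.
  weight 5: 4 codewords.
  weight 6: 3 codewords.
  weight 7: 2 codewords.
Minimum distance d = smallest w > 0 with A_w > 0 = 2.
Sanity: Σ A_w = 16 = 2^4 = 16 ✓.


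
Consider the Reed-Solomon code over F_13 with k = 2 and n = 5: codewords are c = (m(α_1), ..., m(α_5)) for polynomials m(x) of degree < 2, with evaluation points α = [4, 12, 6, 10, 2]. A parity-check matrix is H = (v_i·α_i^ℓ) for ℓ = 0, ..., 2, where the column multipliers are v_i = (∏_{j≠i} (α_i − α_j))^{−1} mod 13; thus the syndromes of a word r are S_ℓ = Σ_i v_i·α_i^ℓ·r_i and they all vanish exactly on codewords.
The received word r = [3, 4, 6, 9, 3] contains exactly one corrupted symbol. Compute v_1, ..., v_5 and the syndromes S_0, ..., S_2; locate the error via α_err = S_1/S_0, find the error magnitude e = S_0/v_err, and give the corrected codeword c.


S = (6, 11, 5), error at position 1, error magnitude e = 5, c = [11, 4, 6, 9, 3].

Step 1: column multipliers v_i = (∏_{j≠i}(α_i − α_j))^{−1} mod 13.
  i = 1 (α = 4): (4−12)(4−6)(4−10)(4−2) = (−8)·(−2)·(−6)·2 = −192 ≡ 3, so v_1 = 3^{−1} = 9 (mod 13).
  i = 2 (α = 12): (12−4)(12−6)(12−10)(12−2) = 8·6·2·10 = 960 ≡ 11, so v_2 = 11^{−1} = 6 (mod 13).
  i = 3 (α = 6): (6−4)(6−12)(6−10)(6−2) = 2·(−6)·(−4)·4 = 192 ≡ 10, so v_3 = 10^{−1} = 4 (mod 13).
  i = 4 (α = 10): (10−4)(10−12)(10−6)(10−2) = 6·(−2)·4·8 = −384 ≡ 6, so v_4 = 6^{−1} = 11 (mod 13).
  i = 5 (α = 2): (2−4)(2−12)(2−6)(2−10) = (−2)·(−10)·(−4)·(−8) = 640 ≡ 3, so v_5 = 3^{−1} = 9 (mod 13).
  v = [9, 6, 4, 11, 9].
Step 2: syndromes of r = [3, 4, 6, 9, 3] (all sums mod 13).
  S_0 = Σ v_i r_i = 9·3 + 6·4 + 4·6 + 11·9 + 9·3 = 201 ≡ 6.
  S_1 = Σ v_i α_i r_i = 9·4·3 + 6·12·4 + 4·6·6 + 11·10·9 + 9·2·3 = 1584 ≡ 11.
  α_i^2 mod 13 = [3, 1, 10, 9, 4].
  S_2 = Σ v_i α_i^2 r_i = 9·3·3 + 6·1·4 + 4·10·6 + 11·9·9 + 9·4·3 = 1344 ≡ 5.
  S = (6, 11, 5) ≠ 0, so r is not a codeword (an error is present).
Step 3: locate the error. For a single error e at position i, S_ℓ = v_i·e·α_i^ℓ, so α_err = S_1/S_0.
  S_0^{−1} = 6^{−1} = 11 (mod 13), so α_err = 11·11 = 121 ≡ 4 = α_1. Error position i = 1.
  Consistency check: S_2/S_1 = 5·6 = 30 ≡ 4 = α_err ✓ (single-error assumption holds).
Step 4: error magnitude e = S_0/v_1 = S_0·∏_{j≠1}(α_1 − α_j) = 6·3 = 18 ≡ 5 (mod 13).
Step 5: correct position 1: c_1 = r_1 − e = 3 − 5 ≡ 11 (mod 13). Hence c = [11, 4, 6, 9, 3].
  Check: interpolating c through the α_i gives m(x) = 8 + 4·x (degree < 2) with m(α_i) = c_i for every i, so c is indeed a codeword.


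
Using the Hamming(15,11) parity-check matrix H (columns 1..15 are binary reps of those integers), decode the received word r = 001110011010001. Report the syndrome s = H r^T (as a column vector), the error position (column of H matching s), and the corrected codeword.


s = (0, 1, 1, 1)^T, error position = 7, corrected codeword c = 001110111010001

Compute s = H r^T mod 2 one row at a time:
  s_1 = 1 + 1 + 0 + 1 + 0 + 0 + 0 + 1 = 4 ≡ 0 (mod 2).
  s_2 = 1 + 1 + 0 + 0 + 0 + 0 + 0 + 1 = 3 ≡ 1 (mod 2).
  s_3 = 0 + 1 + 0 + 0 + 0 + 1 + 0 + 1 = 3 ≡ 1 (mod 2).
  s_4 = 0 + 1 + 1 + 0 + 1 + 1 + 0 + 1 = 5 ≡ 1 (mod 2).
s = (0, 1, 1, 1)^T — this equals column 7 of H (binary 0111), so error is at position 7.
Correct: flip bit 7 of r = 001110011010001 to get c = 001110111010001.


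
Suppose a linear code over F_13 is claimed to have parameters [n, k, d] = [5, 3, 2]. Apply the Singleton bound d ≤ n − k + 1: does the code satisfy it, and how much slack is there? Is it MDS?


Singleton RHS = n − k + 1 = 3, slack = 1, bound satisfied, not MDS.

Singleton bound: d ≤ n − k + 1.
Here n = 5, k = 3, so n − k + 1 = 3.
Given d = 2, check d ≤ 3: YES.
Slack = (n − k + 1) − d = 1.
The code is NOT MDS (slack = 1 > 0).
Description: the claimed parameters are [5, 3, 2]_13; such a code would be non-MDS.


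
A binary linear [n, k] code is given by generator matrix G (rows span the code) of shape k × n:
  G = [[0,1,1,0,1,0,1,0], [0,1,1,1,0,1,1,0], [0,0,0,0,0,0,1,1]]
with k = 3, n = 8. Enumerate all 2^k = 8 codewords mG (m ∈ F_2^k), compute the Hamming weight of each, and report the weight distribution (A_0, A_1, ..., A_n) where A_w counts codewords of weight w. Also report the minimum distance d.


Weight distribution: A_0 = 1, A_2 = 1, A_3 = 1, A_4 = 2, A_5 = 3. Minimum distance d = 2.

Enumerate all 2^3 = 8 messages m ∈ F_2^3.
For each, compute codeword c = mG in F_2^8, then tally its weight.
  m = 000 → c = 00000000, weight = 0.
  m = 100 → c = 01101010, weight = 4.
  m = 010 → c = 01110110, weight = 5.
  m = 110 → c = 00011100, weight = 3.
  m = 001 → c = 00000011, weight = 2.
  m = 101 → c = 01101001, weight = 4.
  m = 011 → c = 01110101, weight = 5.
  m = 111 → c = 00011111, weight = 5.
Tally weights:
  weight 0: 1 codewords.
  weight 2: 1 codewords.
  weight 3: 1 codewords.
  weight 4: 2 codewords.
  weight 5: 3 codewords.
Minimum distance d = smallest w > 0 with A_w > 0 = 2.
Sanity: Σ A_w = 8 = 2^3 = 8 ✓.


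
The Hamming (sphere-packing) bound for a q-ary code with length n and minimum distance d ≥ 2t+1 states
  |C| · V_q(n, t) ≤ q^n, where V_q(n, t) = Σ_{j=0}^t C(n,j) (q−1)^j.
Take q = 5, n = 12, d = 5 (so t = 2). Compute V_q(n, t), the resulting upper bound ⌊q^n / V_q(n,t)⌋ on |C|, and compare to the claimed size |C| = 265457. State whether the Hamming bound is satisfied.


V_q(n, t) = 1105, q^n = 244140625, Hamming bound = 220941, |C| = 265457 > bound (violated).

Step 1: Compute V_q(n, t) = Σ_{j=0}^2 C(n, j) (q−1)^j.
  j = 0: C(12,0)·(4)^0 = 1·1 = 1.
  j = 1: C(12,1)·(4)^1 = 12·4 = 48.
  j = 2: C(12,2)·(4)^2 = 66·16 = 1056.
  V_q(n, t) = 1 + 48 + 1056 = 1105.
Step 2: q^n = 5^12 = 244140625.
Step 3: Hamming bound ⌊q^n / V_q(n,t)⌋ = ⌊244140625/1105⌋ = 220941.
Step 4: Compare |C| = 265457 to 220941: violated.
The claimed |C| lies above the Hamming bound, so no 5-ary code of length 12 with d ≥ 5 can have 265457 codewords.


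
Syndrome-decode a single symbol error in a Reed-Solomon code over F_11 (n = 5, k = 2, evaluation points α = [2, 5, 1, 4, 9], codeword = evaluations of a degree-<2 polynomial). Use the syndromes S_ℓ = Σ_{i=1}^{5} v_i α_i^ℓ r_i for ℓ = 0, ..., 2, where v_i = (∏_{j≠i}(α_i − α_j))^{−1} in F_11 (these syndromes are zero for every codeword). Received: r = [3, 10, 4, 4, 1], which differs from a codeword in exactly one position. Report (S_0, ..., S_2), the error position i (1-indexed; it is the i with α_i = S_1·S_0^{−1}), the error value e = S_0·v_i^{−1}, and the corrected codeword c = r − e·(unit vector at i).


S = (5, 5, 5), error at position 3, error magnitude e = 7, c = [3, 10, 8, 4, 1].

Step 1: column multipliers v_i = (∏_{j≠i}(α_i − α_j))^{−1} mod 11.
  i = 1 (α = 2): (2−5)(2−1)(2−4)(2−9) = (−3)·1·(−2)·(−7) = −42 ≡ 2, so v_1 = 2^{−1} = 6 (mod 11).
  i = 2 (α = 5): (5−2)(5−1)(5−4)(5−9) = 3·4·1·(−4) = −48 ≡ 7, so v_2 = 7^{−1} = 8 (mod 11).
  i = 3 (α = 1): (1−2)(1−5)(1−4)(1−9) = (−1)·(−4)·(−3)·(−8) = 96 ≡ 8, so v_3 = 8^{−1} = 7 (mod 11).
  i = 4 (α = 4): (4−2)(4−5)(4−1)(4−9) = 2·(−1)·3·(−5) = 30 ≡ 8, so v_4 = 8^{−1} = 7 (mod 11).
  i = 5 (α = 9): (9−2)(9−5)(9−1)(9−4) = 7·4·8·5 = 1120 ≡ 9, so v_5 = 9^{−1} = 5 (mod 11).
  v = [6, 8, 7, 7, 5].
Step 2: syndromes of r = [3, 10, 4, 4, 1] (all sums mod 11).
  S_0 = Σ v_i r_i = 6·3 + 8·10 + 7·4 + 7·4 + 5·1 = 159 ≡ 5.
  S_1 = Σ v_i α_i r_i = 6·2·3 + 8·5·10 + 7·1·4 + 7·4·4 + 5·9·1 = 621 ≡ 5.
  α_i^2 mod 11 = [4, 3, 1, 5, 4].
  S_2 = Σ v_i α_i^2 r_i = 6·4·3 + 8·3·10 + 7·1·4 + 7·5·4 + 5·4·1 = 500 ≡ 5.
  S = (5, 5, 5) ≠ 0, so r is not a codeword (an error is present).
Step 3: locate the error. For a single error e at position i, S_ℓ = v_i·e·α_i^ℓ, so α_err = S_1/S_0.
  S_0^{−1} = 5^{−1} = 9 (mod 11), so α_err = 5·9 = 45 ≡ 1 = α_3. Error position i = 3.
  Consistency check: S_2/S_1 = 5·9 = 45 ≡ 1 = α_err ✓ (single-error assumption holds).
Step 4: error magnitude e = S_0/v_3 = S_0·∏_{j≠3}(α_3 − α_j) = 5·8 = 40 ≡ 7 (mod 11).
Step 5: correct position 3: c_3 = r_3 − e = 4 − 7 ≡ 8 (mod 11). Hence c = [3, 10, 8, 4, 1].
  Check: interpolating c through the α_i gives m(x) = 2 + 6·x (degree < 2) with m(α_i) = c_i for every i, so c is indeed a codeword.


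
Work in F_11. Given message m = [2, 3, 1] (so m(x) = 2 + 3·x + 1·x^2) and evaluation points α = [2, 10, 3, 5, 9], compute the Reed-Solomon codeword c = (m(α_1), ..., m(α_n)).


c = [1, 0, 9, 9, 0]

Message polynomial: m(x) = 2 + 3·x + 1·x^2 (mod 11).
For each evaluation point α_i, compute m(α_i) mod 11:
  α_1 = 2: Horner steps 1 → 5 → 1, so m(2) = 1.
  α_2 = 10: Horner steps 1 → 2 → 0, so m(10) = 0.
  α_3 = 3: Horner steps 1 → 6 → 9, so m(3) = 9.
  α_4 = 5: Horner steps 1 → 8 → 9, so m(5) = 9.
  α_5 = 9: Horner steps 1 → 1 → 0, so m(9) = 0.
Codeword c = [1, 0, 9, 9, 0] ∈ F_11^5.


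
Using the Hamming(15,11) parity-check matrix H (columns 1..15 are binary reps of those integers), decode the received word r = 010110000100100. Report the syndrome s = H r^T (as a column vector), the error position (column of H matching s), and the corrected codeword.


s = (0, 1, 0, 0)^T, error position = 4, corrected codeword c = 010010000100100

Compute s = H r^T mod 2 one row at a time:
  s_1 = 0 + 0 + 1 + 0 + 0 + 1 + 0 + 0 = 2 ≡ 0 (mod 2).
  s_2 = 1 + 1 + 0 + 0 + 0 + 1 + 0 + 0 = 3 ≡ 1 (mod 2).
  s_3 = 1 + 0 + 0 + 0 + 1 + 0 + 0 + 0 = 2 ≡ 0 (mod 2).
  s_4 = 0 + 0 + 1 + 0 + 0 + 0 + 1 + 0 = 2 ≡ 0 (mod 2).
s = (0, 1, 0, 0)^T — this equals column 4 of H (binary 0100), so error is at position 4.
Correct: flip bit 4 of r = 010110000100100 to get c = 010010000100100.


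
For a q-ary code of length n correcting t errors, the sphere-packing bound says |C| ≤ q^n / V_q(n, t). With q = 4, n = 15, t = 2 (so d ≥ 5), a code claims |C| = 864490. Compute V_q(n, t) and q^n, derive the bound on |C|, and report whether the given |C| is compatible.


V_q(n, t) = 991, q^n = 1073741824, Hamming bound = 1083493, |C| = 864490 ≤ bound (satisfied).

Step 1: Compute V_q(n, t) = Σ_{j=0}^2 C(n, j) (q−1)^j.
  j = 0: C(15,0)·(3)^0 = 1·1 = 1.
  j = 1: C(15,1)·(3)^1 = 15·3 = 45.
  j = 2: C(15,2)·(3)^2 = 105·9 = 945.
  V_q(n, t) = 1 + 45 + 945 = 991.
Step 2: q^n = 4^15 = 1073741824.
Step 3: Hamming bound ⌊q^n / V_q(n,t)⌋ = ⌊1073741824/991⌋ = 1083493.
Step 4: Compare |C| = 864490 to 1083493: satisfied.
The claimed |C| lies below the Hamming bound.


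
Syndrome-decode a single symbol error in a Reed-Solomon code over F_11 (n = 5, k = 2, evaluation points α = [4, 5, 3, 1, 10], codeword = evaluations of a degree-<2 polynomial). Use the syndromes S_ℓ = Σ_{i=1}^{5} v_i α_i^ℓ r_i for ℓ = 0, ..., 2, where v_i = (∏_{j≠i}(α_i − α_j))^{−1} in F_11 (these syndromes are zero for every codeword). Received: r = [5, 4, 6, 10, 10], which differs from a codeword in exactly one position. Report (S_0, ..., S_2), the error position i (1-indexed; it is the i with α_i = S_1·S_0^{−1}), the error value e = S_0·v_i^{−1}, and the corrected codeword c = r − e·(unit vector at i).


S = (5, 5, 5), error at position 4, error magnitude e = 2, c = [5, 4, 6, 8, 10].

Step 1: column multipliers v_i = (∏_{j≠i}(α_i − α_j))^{−1} mod 11.
  i = 1 (α = 4): (4−5)(4−3)(4−1)(4−10) = (−1)·1·3·(−6) = 18 ≡ 7, so v_1 = 7^{−1} = 8 (mod 11).
  i = 2 (α = 5): (5−4)(5−3)(5−1)(5−10) = 1·2·4·(−5) = −40 ≡ 4, so v_2 = 4^{−1} = 3 (mod 11).
  i = 3 (α = 3): (3−4)(3−5)(3−1)(3−10) = (−1)·(−2)·2·(−7) = −28 ≡ 5, so v_3 = 5^{−1} = 9 (mod 11).
  i = 4 (α = 1): (1−4)(1−5)(1−3)(1−10) = (−3)·(−4)·(−2)·(−9) = 216 ≡ 7, so v_4 = 7^{−1} = 8 (mod 11).
  i = 5 (α = 10): (10−4)(10−5)(10−3)(10−1) = 6·5·7·9 = 1890 ≡ 9, so v_5 = 9^{−1} = 5 (mod 11).
  v = [8, 3, 9, 8, 5].
Step 2: syndromes of r = [5, 4, 6, 10, 10] (all sums mod 11).
  S_0 = Σ v_i r_i = 8·5 + 3·4 + 9·6 + 8·10 + 5·10 = 236 ≡ 5.
  S_1 = Σ v_i α_i r_i = 8·4·5 + 3·5·4 + 9·3·6 + 8·1·10 + 5·10·10 = 962 ≡ 5.
  α_i^2 mod 11 = [5, 3, 9, 1, 1].
  S_2 = Σ v_i α_i^2 r_i = 8·5·5 + 3·3·4 + 9·9·6 + 8·1·10 + 5·1·10 = 852 ≡ 5.
  S = (5, 5, 5) ≠ 0, so r is not a codeword (an error is present).
Step 3: locate the error. For a single error e at position i, S_ℓ = v_i·e·α_i^ℓ, so α_err = S_1/S_0.
  S_0^{−1} = 5^{−1} = 9 (mod 11), so α_err = 5·9 = 45 ≡ 1 = α_4. Error position i = 4.
  Consistency check: S_2/S_1 = 5·9 = 45 ≡ 1 = α_err ✓ (single-error assumption holds).
Step 4: error magnitude e = S_0/v_4 = S_0·∏_{j≠4}(α_4 − α_j) = 5·7 = 35 ≡ 2 (mod 11).
Step 5: correct position 4: c_4 = r_4 − e = 10 − 2 ≡ 8 (mod 11). Hence c = [5, 4, 6, 8, 10].
  Check: interpolating c through the α_i gives m(x) = 9 + 10·x (degree < 2) with m(α_i) = c_i for every i, so c is indeed a codeword.


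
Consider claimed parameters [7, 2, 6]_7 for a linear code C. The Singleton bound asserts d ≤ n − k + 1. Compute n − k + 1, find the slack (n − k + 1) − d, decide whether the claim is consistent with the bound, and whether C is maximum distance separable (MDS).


Singleton RHS = n − k + 1 = 6, slack = 0, bound satisfied, MDS.

Singleton bound: d ≤ n − k + 1.
Here n = 7, k = 2, so n − k + 1 = 6.
Given d = 6, check d ≤ 6: YES.
Slack = (n − k + 1) − d = 0.
The code is MDS (slack = 0).
Description: the claimed parameters are [7, 2, 6]_7; such a code would be MDS (meets Singleton bound).


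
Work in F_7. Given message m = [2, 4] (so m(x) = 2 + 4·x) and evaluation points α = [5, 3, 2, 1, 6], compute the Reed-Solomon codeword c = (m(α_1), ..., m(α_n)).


c = [1, 0, 3, 6, 5]

Message polynomial: m(x) = 2 + 4·x (mod 7).
For each evaluation point α_i, compute m(α_i) mod 7:
  α_1 = 5: Horner steps 4 → 1, so m(5) = 1.
  α_2 = 3: Horner steps 4 → 0, so m(3) = 0.
  α_3 = 2: Horner steps 4 → 3, so m(2) = 3.
  α_4 = 1: Horner steps 4 → 6, so m(1) = 6.
  α_5 = 6: Horner steps 4 → 5, so m(6) = 5.
Codeword c = [1, 0, 3, 6, 5] ∈ F_7^5.


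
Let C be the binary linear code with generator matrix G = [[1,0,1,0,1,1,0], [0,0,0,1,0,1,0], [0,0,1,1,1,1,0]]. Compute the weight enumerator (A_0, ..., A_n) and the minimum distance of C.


Weight distribution: A_0 = 1, A_2 = 4, A_4 = 3. Minimum distance d = 2.

Enumerate all 2^3 = 8 messages m ∈ F_2^3.
For each, compute codeword c = mG in F_2^7, then tally its weight.
  m = 000 → c = 0000000, weight = 0.
  m = 100 → c = 1010110, weight = 4.
  m = 010 → c = 0001010, weight = 2.
  m = 110 → c = 1011100, weight = 4.
  m = 001 → c = 0011110, weight = 4.
  m = 101 → c = 1001000, weight = 2.
  m = 011 → c = 0010100, weight = 2.
  m = 111 → c = 1000010, weight = 2.
Tally weights:
  weight 0: 1 codewords.
  weight 2: 4 codewords.
  weight 4: 3 codewords.
Minimum distance d = smallest w > 0 with A_w > 0 = 2.
Sanity: Σ A_w = 8 = 2^3 = 8 ✓.


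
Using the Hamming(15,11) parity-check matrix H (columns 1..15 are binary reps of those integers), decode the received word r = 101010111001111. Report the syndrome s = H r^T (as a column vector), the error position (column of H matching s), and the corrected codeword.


s = (0, 0, 0, 1)^T, error position = 1, corrected codeword c = 001010111001111

Compute s = H r^T mod 2 one row at a time:
  s_1 = 1 + 1 + 0 + 0 + 1 + 1 + 1 + 1 = 6 ≡ 0 (mod 2).
  s_2 = 0 + 1 + 0 + 1 + 1 + 1 + 1 + 1 = 6 ≡ 0 (mod 2).
  s_3 = 0 + 1 + 0 + 1 + 0 + 0 + 1 + 1 = 4 ≡ 0 (mod 2).
  s_4 = 1 + 1 + 1 + 1 + 1 + 0 + 1 + 1 = 7 ≡ 1 (mod 2).
s = (0, 0, 0, 1)^T — this equals column 1 of H (binary 0001), so error is at position 1.
Correct: flip bit 1 of r = 101010111001111 to get c = 001010111001111.


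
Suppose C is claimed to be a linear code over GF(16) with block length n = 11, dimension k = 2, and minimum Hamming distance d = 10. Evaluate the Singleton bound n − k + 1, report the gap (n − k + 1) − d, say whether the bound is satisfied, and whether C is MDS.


Singleton RHS = n − k + 1 = 10, slack = 0, bound satisfied, MDS.

Singleton bound: d ≤ n − k + 1.
Here n = 11, k = 2, so n − k + 1 = 10.
Given d = 10, check d ≤ 10: YES.
Slack = (n − k + 1) − d = 0.
The code is MDS (slack = 0).
Description: the claimed parameters are [11, 2, 10]_16; such a code would be MDS (meets Singleton bound).


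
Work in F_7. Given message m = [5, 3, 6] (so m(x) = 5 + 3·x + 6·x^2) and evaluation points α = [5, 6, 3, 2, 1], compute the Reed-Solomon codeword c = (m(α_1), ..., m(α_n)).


c = [2, 1, 5, 0, 0]

Message polynomial: m(x) = 5 + 3·x + 6·x^2 (mod 7).
For each evaluation point α_i, compute m(α_i) mod 7:
  α_1 = 5: Horner steps 6 → 5 → 2, so m(5) = 2.
  α_2 = 6: Horner steps 6 → 4 → 1, so m(6) = 1.
  α_3 = 3: Horner steps 6 → 0 → 5, so m(3) = 5.
  α_4 = 2: Horner steps 6 → 1 → 0, so m(2) = 0.
  α_5 = 1: Horner steps 6 → 2 → 0, so m(1) = 0.
Codeword c = [2, 1, 5, 0, 0] ∈ F_7^5.


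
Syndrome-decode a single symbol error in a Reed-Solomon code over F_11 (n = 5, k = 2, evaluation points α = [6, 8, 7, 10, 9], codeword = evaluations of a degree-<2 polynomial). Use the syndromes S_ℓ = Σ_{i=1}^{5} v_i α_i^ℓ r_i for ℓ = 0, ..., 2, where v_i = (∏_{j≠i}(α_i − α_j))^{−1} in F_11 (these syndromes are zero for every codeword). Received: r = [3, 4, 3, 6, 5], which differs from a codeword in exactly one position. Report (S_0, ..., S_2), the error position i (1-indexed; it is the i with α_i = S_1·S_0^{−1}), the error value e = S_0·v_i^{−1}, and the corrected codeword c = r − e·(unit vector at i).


S = (6, 3, 7), error at position 1, error magnitude e = 1, c = [2, 4, 3, 6, 5].

Step 1: column multipliers v_i = (∏_{j≠i}(α_i − α_j))^{−1} mod 11.
  i = 1 (α = 6): (6−8)(6−7)(6−10)(6−9) = (−2)·(−1)·(−4)·(−3) = 24 ≡ 2, so v_1 = 2^{−1} = 6 (mod 11).
  i = 2 (α = 8): (8−6)(8−7)(8−10)(8−9) = 2·1·(−2)·(−1) = 4 ≡ 4, so v_2 = 4^{−1} = 3 (mod 11).
  i = 3 (α = 7): (7−6)(7−8)(7−10)(7−9) = 1·(−1)·(−3)·(−2) = −6 ≡ 5, so v_3 = 5^{−1} = 9 (mod 11).
  i = 4 (α = 10): (10−6)(10−8)(10−7)(10−9) = 4·2·3·1 = 24 ≡ 2, so v_4 = 2^{−1} = 6 (mod 11).
  i = 5 (α = 9): (9−6)(9−8)(9−7)(9−10) = 3·1·2·(−1) = −6 ≡ 5, so v_5 = 5^{−1} = 9 (mod 11).
  v = [6, 3, 9, 6, 9].
Step 2: syndromes of r = [3, 4, 3, 6, 5] (all sums mod 11).
  S_0 = Σ v_i r_i = 6·3 + 3·4 + 9·3 + 6·6 + 9·5 = 138 ≡ 6.
  S_1 = Σ v_i α_i r_i = 6·6·3 + 3·8·4 + 9·7·3 + 6·10·6 + 9·9·5 = 1158 ≡ 3.
  α_i^2 mod 11 = [3, 9, 5, 1, 4].
  S_2 = Σ v_i α_i^2 r_i = 6·3·3 + 3·9·4 + 9·5·3 + 6·1·6 + 9·4·5 = 513 ≡ 7.
  S = (6, 3, 7) ≠ 0, so r is not a codeword (an error is present).
Step 3: locate the error. For a single error e at position i, S_ℓ = v_i·e·α_i^ℓ, so α_err = S_1/S_0.
  S_0^{−1} = 6^{−1} = 2 (mod 11), so α_err = 3·2 = 6 ≡ 6 = α_1. Error position i = 1.
  Consistency check: S_2/S_1 = 7·4 = 28 ≡ 6 = α_err ✓ (single-error assumption holds).
Step 4: error magnitude e = S_0/v_1 = S_0·∏_{j≠1}(α_1 − α_j) = 6·2 = 12 ≡ 1 (mod 11).
Step 5: correct position 1: c_1 = r_1 − e = 3 − 1 ≡ 2 (mod 11). Hence c = [2, 4, 3, 6, 5].
  Check: interpolating c through the α_i gives m(x) = 7 + 1·x (degree < 2) with m(α_i) = c_i for every i, so c is indeed a codeword.


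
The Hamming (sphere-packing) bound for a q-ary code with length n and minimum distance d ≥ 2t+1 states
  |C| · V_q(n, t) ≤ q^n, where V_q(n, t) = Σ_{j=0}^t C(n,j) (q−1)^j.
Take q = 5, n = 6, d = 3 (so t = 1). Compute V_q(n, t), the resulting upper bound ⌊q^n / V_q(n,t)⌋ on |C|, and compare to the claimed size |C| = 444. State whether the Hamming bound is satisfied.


V_q(n, t) = 25, q^n = 15625, Hamming bound = 625, |C| = 444 ≤ bound (satisfied).

Step 1: Compute V_q(n, t) = Σ_{j=0}^1 C(n, j) (q−1)^j.
  j = 0: C(6,0)·(4)^0 = 1·1 = 1.
  j = 1: C(6,1)·(4)^1 = 6·4 = 24.
  V_q(n, t) = 1 + 24 = 25.
Step 2: q^n = 5^6 = 15625.
Step 3: Hamming bound ⌊q^n / V_q(n,t)⌋ = ⌊15625/25⌋ = 625.
Step 4: Compare |C| = 444 to 625: satisfied.
The claimed |C| lies below the Hamming bound.


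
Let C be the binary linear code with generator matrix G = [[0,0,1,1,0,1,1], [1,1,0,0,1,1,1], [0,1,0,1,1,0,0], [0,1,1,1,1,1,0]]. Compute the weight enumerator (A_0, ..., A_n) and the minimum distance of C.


Weight distribution: A_0 = 1, A_2 = 4, A_3 = 2, A_4 = 3, A_5 = 6. Minimum distance d = 2.

Enumerate all 2^4 = 16 messages m ∈ F_2^4.
For each, compute codeword c = mG in F_2^7, then tally its weight.
  m = 0000 → c = 0000000, weight = 0.
  m = 1000 → c = 0011011, weight = 4.
  m = 0100 → c = 1100111, weight = 5.
  m = 1100 → c = 1111100, weight = 5.
  m = 0010 → c = 0101100, weight = 3.
  m = 1010 → c = 0110111, weight = 5.
  m = 0110 → c = 1001011, weight = 4.
  m = 1110 → c = 1010000, weight = 2.
  m = 0001 → c = 0111110, weight = 5.
  m = 1001 → c = 0100101, weight = 3.
  m = 0101 → c = 1011001, weight = 4.
  m = 1101 → c = 1000010, weight = 2.
  m = 0011 → c = 0010010, weight = 2.
  m = 1011 → c = 0001001, weight = 2.
  m = 0111 → c = 1110101, weight = 5.
  m = 1111 → c = 1101110, weight = 5.
Tally weights:
  weight 0: 1 codewords.
  weight 2: 4 codewords.
  weight 3: 2 codewords.
  weight 4: 3 codewords.
  weight 5: 6 codewords.
Minimum distance d = smallest w > 0 with A_w > 0 = 2.
Sanity: Σ A_w = 16 = 2^4 = 16 ✓.


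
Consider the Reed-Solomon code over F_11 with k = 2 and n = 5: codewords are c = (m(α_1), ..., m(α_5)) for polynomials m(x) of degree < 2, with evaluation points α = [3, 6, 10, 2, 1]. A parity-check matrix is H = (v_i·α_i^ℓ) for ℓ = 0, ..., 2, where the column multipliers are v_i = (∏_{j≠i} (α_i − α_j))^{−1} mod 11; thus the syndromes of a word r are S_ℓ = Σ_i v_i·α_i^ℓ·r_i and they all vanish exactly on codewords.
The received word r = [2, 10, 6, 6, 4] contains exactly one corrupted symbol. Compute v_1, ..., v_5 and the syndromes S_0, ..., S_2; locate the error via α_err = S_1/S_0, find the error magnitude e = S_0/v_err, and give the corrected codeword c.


S = (3, 6, 1), error at position 4, error magnitude e = 3, c = [2, 10, 6, 3, 4].

Step 1: column multipliers v_i = (∏_{j≠i}(α_i − α_j))^{−1} mod 11.
  i = 1 (α = 3): (3−6)(3−10)(3−2)(3−1) = (−3)·(−7)·1·2 = 42 ≡ 9, so v_1 = 9^{−1} = 5 (mod 11).
  i = 2 (α = 6): (6−3)(6−10)(6−2)(6−1) = 3·(−4)·4·5 = −240 ≡ 2, so v_2 = 2^{−1} = 6 (mod 11).
  i = 3 (α = 10): (10−3)(10−6)(10−2)(10−1) = 7·4·8·9 = 2016 ≡ 3, so v_3 = 3^{−1} = 4 (mod 11).
  i = 4 (α = 2): (2−3)(2−6)(2−10)(2−1) = (−1)·(−4)·(−8)·1 = −32 ≡ 1, so v_4 = 1^{−1} = 1 (mod 11).
  i = 5 (α = 1): (1−3)(1−6)(1−10)(1−2) = (−2)·(−5)·(−9)·(−1) = 90 ≡ 2, so v_5 = 2^{−1} = 6 (mod 11).
  v = [5, 6, 4, 1, 6].
Step 2: syndromes of r = [2, 10, 6, 6, 4] (all sums mod 11).
  S_0 = Σ v_i r_i = 5·2 + 6·10 + 4·6 + 1·6 + 6·4 = 124 ≡ 3.
  S_1 = Σ v_i α_i r_i = 5·3·2 + 6·6·10 + 4·10·6 + 1·2·6 + 6·1·4 = 666 ≡ 6.
  α_i^2 mod 11 = [9, 3, 1, 4, 1].
  S_2 = Σ v_i α_i^2 r_i = 5·9·2 + 6·3·10 + 4·1·6 + 1·4·6 + 6·1·4 = 342 ≡ 1.
  S = (3, 6, 1) ≠ 0, so r is not a codeword (an error is present).
Step 3: locate the error. For a single error e at position i, S_ℓ = v_i·e·α_i^ℓ, so α_err = S_1/S_0.
  S_0^{−1} = 3^{−1} = 4 (mod 11), so α_err = 6·4 = 24 ≡ 2 = α_4. Error position i = 4.
  Consistency check: S_2/S_1 = 1·2 = 2 ≡ 2 = α_err ✓ (single-error assumption holds).
Step 4: error magnitude e = S_0/v_4 = S_0·∏_{j≠4}(α_4 − α_j) = 3·1 = 3 ≡ 3 (mod 11).
Step 5: correct position 4: c_4 = r_4 − e = 6 − 3 ≡ 3 (mod 11). Hence c = [2, 10, 6, 3, 4].
  Check: interpolating c through the α_i gives m(x) = 5 + 10·x (degree < 2) with m(α_i) = c_i for every i, so c is indeed a codeword.


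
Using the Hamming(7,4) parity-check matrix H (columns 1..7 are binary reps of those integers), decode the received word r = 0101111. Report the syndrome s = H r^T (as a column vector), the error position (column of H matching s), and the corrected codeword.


s = (0, 1, 0)^T, error position = 2, corrected codeword c = 0001111

Compute s = H r^T mod 2 one row at a time:
  s_1 = 1 + 1 + 1 + 1 = 4 ≡ 0 (mod 2).
  s_2 = 1 + 0 + 1 + 1 = 3 ≡ 1 (mod 2).
  s_3 = 0 + 0 + 1 + 1 = 2 ≡ 0 (mod 2).
s = (0, 1, 0)^T — this equals column 2 of H (binary 010), so error is at position 2.
Correct: flip bit 2 of r = 0101111 to get c = 0001111.


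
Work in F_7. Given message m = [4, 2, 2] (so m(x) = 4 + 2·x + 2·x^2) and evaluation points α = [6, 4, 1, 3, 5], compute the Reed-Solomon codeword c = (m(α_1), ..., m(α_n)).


c = [4, 2, 1, 0, 1]

Message polynomial: m(x) = 4 + 2·x + 2·x^2 (mod 7).
For each evaluation point α_i, compute m(α_i) mod 7:
  α_1 = 6: Horner steps 2 → 0 → 4, so m(6) = 4.
  α_2 = 4: Horner steps 2 → 3 → 2, so m(4) = 2.
  α_3 = 1: Horner steps 2 → 4 → 1, so m(1) = 1.
  α_4 = 3: Horner steps 2 → 1 → 0, so m(3) = 0.
  α_5 = 5: Horner steps 2 → 5 → 1, so m(5) = 1.
Codeword c = [4, 2, 1, 0, 1] ∈ F_7^5.


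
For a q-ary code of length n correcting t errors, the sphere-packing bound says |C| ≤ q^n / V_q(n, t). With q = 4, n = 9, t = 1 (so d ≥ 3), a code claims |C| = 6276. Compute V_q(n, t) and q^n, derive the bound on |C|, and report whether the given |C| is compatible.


V_q(n, t) = 28, q^n = 262144, Hamming bound = 9362, |C| = 6276 ≤ bound (satisfied).

Step 1: Compute V_q(n, t) = Σ_{j=0}^1 C(n, j) (q−1)^j.
  j = 0: C(9,0)·(3)^0 = 1·1 = 1.
  j = 1: C(9,1)·(3)^1 = 9·3 = 27.
  V_q(n, t) = 1 + 27 = 28.
Step 2: q^n = 4^9 = 262144.
Step 3: Hamming bound ⌊q^n / V_q(n,t)⌋ = ⌊262144/28⌋ = 9362.
Step 4: Compare |C| = 6276 to 9362: satisfied.
The claimed |C| lies below the Hamming bound.


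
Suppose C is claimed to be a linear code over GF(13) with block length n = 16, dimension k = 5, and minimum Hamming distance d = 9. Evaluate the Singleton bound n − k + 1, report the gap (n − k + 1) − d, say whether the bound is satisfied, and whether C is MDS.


Singleton RHS = n − k + 1 = 12, slack = 3, bound satisfied, not MDS.

Singleton bound: d ≤ n − k + 1.
Here n = 16, k = 5, so n − k + 1 = 12.
Given d = 9, check d ≤ 12: YES.
Slack = (n − k + 1) − d = 3.
The code is NOT MDS (slack = 3 > 0).
Description: the claimed parameters are [16, 5, 9]_13; such a code would be non-MDS.


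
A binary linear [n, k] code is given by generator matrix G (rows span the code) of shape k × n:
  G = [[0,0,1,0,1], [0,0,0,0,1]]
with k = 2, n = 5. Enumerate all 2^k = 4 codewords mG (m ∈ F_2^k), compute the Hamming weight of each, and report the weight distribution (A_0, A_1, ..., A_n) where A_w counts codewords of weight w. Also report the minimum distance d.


Weight distribution: A_0 = 1, A_1 = 2, A_2 = 1. Minimum distance d = 1.

Enumerate all 2^2 = 4 messages m ∈ F_2^2.
For each, compute codeword c = mG in F_2^5, then tally its weight.
  m = 00 → c = 00000, weight = 0.
  m = 10 → c = 00101, weight = 2.
  m = 01 → c = 00001, weight = 1.
  m = 11 → c = 00100, weight = 1.
Tally weights:
  weight 0: 1 codewords.
  weight 1: 2 codewords.
  weight 2: 1 codewords.
Minimum distance d = smallest w > 0 with A_w > 0 = 1.
Sanity: Σ A_w = 4 = 2^2 = 4 ✓.


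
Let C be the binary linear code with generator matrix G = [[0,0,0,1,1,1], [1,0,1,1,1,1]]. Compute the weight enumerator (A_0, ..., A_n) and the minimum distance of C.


Weight distribution: A_0 = 1, A_2 = 1, A_3 = 1, A_5 = 1. Minimum distance d = 2.

Enumerate all 2^2 = 4 messages m ∈ F_2^2.
For each, compute codeword c = mG in F_2^6, then tally its weight.
  m = 00 → c = 000000, weight = 0.
  m = 10 → c = 000111, weight = 3.
  m = 01 → c = 101111, weight = 5.
  m = 11 → c = 101000, weight = 2.
Tally weights:
  weight 0: 1 codewords.
  weight 2: 1 codewords.
  weight 3: 1 codewords.
  weight 5: 1 codewords.
Minimum distance d = smallest w > 0 with A_w > 0 = 2.
Sanity: Σ A_w = 4 = 2^2 = 4 ✓.


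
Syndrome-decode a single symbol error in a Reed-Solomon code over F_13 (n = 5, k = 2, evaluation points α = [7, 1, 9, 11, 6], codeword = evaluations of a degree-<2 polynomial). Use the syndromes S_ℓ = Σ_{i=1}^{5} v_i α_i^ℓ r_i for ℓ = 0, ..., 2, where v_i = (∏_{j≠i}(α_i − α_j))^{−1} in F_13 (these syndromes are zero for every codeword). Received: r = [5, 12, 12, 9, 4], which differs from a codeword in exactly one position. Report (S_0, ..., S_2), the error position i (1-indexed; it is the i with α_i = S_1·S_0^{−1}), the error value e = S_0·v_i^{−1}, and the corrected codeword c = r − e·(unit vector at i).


S = (12, 4, 10), error at position 3, error magnitude e = 5, c = [5, 12, 7, 9, 4].

Step 1: column multipliers v_i = (∏_{j≠i}(α_i − α_j))^{−1} mod 13.
  i = 1 (α = 7): (7−1)(7−9)(7−11)(7−6) = 6·(−2)·(−4)·1 = 48 ≡ 9, so v_1 = 9^{−1} = 3 (mod 13).
  i = 2 (α = 1): (1−7)(1−9)(1−11)(1−6) = (−6)·(−8)·(−10)·(−5) = 2400 ≡ 8, so v_2 = 8^{−1} = 5 (mod 13).
  i = 3 (α = 9): (9−7)(9−1)(9−11)(9−6) = 2·8·(−2)·3 = −96 ≡ 8, so v_3 = 8^{−1} = 5 (mod 13).
  i = 4 (α = 11): (11−7)(11−1)(11−9)(11−6) = 4·10·2·5 = 400 ≡ 10, so v_4 = 10^{−1} = 4 (mod 13).
  i = 5 (α = 6): (6−7)(6−1)(6−9)(6−11) = (−1)·5·(−3)·(−5) = −75 ≡ 3, so v_5 = 3^{−1} = 9 (mod 13).
  v = [3, 5, 5, 4, 9].
Step 2: syndromes of r = [5, 12, 12, 9, 4] (all sums mod 13).
  S_0 = Σ v_i r_i = 3·5 + 5·12 + 5·12 + 4·9 + 9·4 = 207 ≡ 12.
  S_1 = Σ v_i α_i r_i = 3·7·5 + 5·1·12 + 5·9·12 + 4·11·9 + 9·6·4 = 1317 ≡ 4.
  α_i^2 mod 13 = [10, 1, 3, 4, 10].
  S_2 = Σ v_i α_i^2 r_i = 3·10·5 + 5·1·12 + 5·3·12 + 4·4·9 + 9·10·4 = 894 ≡ 10.
  S = (12, 4, 10) ≠ 0, so r is not a codeword (an error is present).
Step 3: locate the error. For a single error e at position i, S_ℓ = v_i·e·α_i^ℓ, so α_err = S_1/S_0.
  S_0^{−1} = 12^{−1} = 12 (mod 13), so α_err = 4·12 = 48 ≡ 9 = α_3. Error position i = 3.
  Consistency check: S_2/S_1 = 10·10 = 100 ≡ 9 = α_err ✓ (single-error assumption holds).
Step 4: error magnitude e = S_0/v_3 = S_0·∏_{j≠3}(α_3 − α_j) = 12·8 = 96 ≡ 5 (mod 13).
Step 5: correct position 3: c_3 = r_3 − e = 12 − 5 ≡ 7 (mod 13). Hence c = [5, 12, 7, 9, 4].
  Check: interpolating c through the α_i gives m(x) = 11 + 1·x (degree < 2) with m(α_i) = c_i for every i, so c is indeed a codeword.


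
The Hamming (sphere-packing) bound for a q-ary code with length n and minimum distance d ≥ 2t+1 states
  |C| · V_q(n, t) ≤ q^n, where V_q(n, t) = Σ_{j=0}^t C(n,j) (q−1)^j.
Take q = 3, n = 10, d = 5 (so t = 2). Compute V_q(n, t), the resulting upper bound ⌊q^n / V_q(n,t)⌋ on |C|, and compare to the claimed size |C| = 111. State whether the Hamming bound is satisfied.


V_q(n, t) = 201, q^n = 59049, Hamming bound = 293, |C| = 111 ≤ bound (satisfied).

Step 1: Compute V_q(n, t) = Σ_{j=0}^2 C(n, j) (q−1)^j.
  j = 0: C(10,0)·(2)^0 = 1·1 = 1.
  j = 1: C(10,1)·(2)^1 = 10·2 = 20.
  j = 2: C(10,2)·(2)^2 = 45·4 = 180.
  V_q(n, t) = 1 + 20 + 180 = 201.
Step 2: q^n = 3^10 = 59049.
Step 3: Hamming bound ⌊q^n / V_q(n,t)⌋ = ⌊59049/201⌋ = 293.
Step 4: Compare |C| = 111 to 293: satisfied.
The claimed |C| lies below the Hamming bound.


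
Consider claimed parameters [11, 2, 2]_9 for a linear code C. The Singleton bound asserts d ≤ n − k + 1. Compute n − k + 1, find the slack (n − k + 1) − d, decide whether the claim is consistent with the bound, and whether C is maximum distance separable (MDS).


Singleton RHS = n − k + 1 = 10, slack = 8, bound satisfied, not MDS.

Singleton bound: d ≤ n − k + 1.
Here n = 11, k = 2, so n − k + 1 = 10.
Given d = 2, check d ≤ 10: YES.
Slack = (n − k + 1) − d = 8.
The code is NOT MDS (slack = 8 > 0).
Description: the claimed parameters are [11, 2, 2]_9; such a code would be non-MDS.


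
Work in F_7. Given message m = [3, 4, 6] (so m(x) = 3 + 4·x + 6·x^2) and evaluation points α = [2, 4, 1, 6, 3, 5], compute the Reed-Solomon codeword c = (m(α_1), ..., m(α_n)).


c = [0, 3, 6, 5, 6, 5]

Message polynomial: m(x) = 3 + 4·x + 6·x^2 (mod 7).
For each evaluation point α_i, compute m(α_i) mod 7:
  α_1 = 2: Horner steps 6 → 2 → 0, so m(2) = 0.
  α_2 = 4: Horner steps 6 → 0 → 3, so m(4) = 3.
  α_3 = 1: Horner steps 6 → 3 → 6, so m(1) = 6.
  α_4 = 6: Horner steps 6 → 5 → 5, so m(6) = 5.
  α_5 = 3: Horner steps 6 → 1 → 6, so m(3) = 6.
  α_6 = 5: Horner steps 6 → 6 → 5, so m(5) = 5.
Codeword c = [0, 3, 6, 5, 6, 5] ∈ F_7^6.


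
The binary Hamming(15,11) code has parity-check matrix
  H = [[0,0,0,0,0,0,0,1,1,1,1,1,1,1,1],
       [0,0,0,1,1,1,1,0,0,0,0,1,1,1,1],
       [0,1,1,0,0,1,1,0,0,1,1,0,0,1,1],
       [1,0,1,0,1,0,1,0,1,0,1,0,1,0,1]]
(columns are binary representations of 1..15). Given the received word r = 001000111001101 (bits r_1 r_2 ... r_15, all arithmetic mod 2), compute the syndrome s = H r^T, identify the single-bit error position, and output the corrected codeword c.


s = (1, 0, 1, 1)^T, error position = 11, corrected codeword c = 001000111011101

Compute s = H r^T mod 2 one row at a time:
  s_1 = 1 + 1 + 0 + 0 + 1 + 1 + 0 + 1 = 5 ≡ 1 (mod 2).
  s_2 = 0 + 0 + 0 + 1 + 1 + 1 + 0 + 1 = 4 ≡ 0 (mod 2).
  s_3 = 0 + 1 + 0 + 1 + 0 + 0 + 0 + 1 = 3 ≡ 1 (mod 2).
  s_4 = 0 + 1 + 0 + 1 + 1 + 0 + 1 + 1 = 5 ≡ 1 (mod 2).
s = (1, 0, 1, 1)^T — this equals column 11 of H (binary 1011), so error is at position 11.
Correct: flip bit 11 of r = 001000111001101 to get c = 001000111011101.


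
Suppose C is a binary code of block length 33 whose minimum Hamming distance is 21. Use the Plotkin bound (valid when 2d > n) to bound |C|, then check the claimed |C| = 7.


Plotkin bound M ≤ 4; given |C| = 7 > bound (violated).

Check applicability: 2d = 42, n = 33.
2d − n = 9 > 0, so Plotkin applies.
Compute d/(2d−n) = 21/9 ≈ 2.3333.
⌊d/(2d−n)⌋ = 2.
Plotkin bound: M ≤ 2·2 = 4.
Given |C| = 7, check: VIOLATED.
This |C| is above the Plotkin bound, so no binary code with n = 33, d = 21 and 7 codewords exists.


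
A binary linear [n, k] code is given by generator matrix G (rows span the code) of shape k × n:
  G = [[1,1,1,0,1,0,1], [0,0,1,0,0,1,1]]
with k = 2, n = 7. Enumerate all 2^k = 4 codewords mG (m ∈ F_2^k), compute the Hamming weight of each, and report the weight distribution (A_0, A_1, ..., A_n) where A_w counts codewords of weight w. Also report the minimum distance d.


Weight distribution: A_0 = 1, A_3 = 1, A_4 = 1, A_5 = 1. Minimum distance d = 3.

Enumerate all 2^2 = 4 messages m ∈ F_2^2.
For each, compute codeword c = mG in F_2^7, then tally its weight.
  m = 00 → c = 0000000, weight = 0.
  m = 10 → c = 1110101, weight = 5.
  m = 01 → c = 0010011, weight = 3.
  m = 11 → c = 1100110, weight = 4.
Tally weights:
  weight 0: 1 codewords.
  weight 3: 1 codewords.
  weight 4: 1 codewords.
  weight 5: 1 codewords.
Minimum distance d = smallest w > 0 with A_w > 0 = 3.
Sanity: Σ A_w = 4 = 2^2 = 4 ✓.


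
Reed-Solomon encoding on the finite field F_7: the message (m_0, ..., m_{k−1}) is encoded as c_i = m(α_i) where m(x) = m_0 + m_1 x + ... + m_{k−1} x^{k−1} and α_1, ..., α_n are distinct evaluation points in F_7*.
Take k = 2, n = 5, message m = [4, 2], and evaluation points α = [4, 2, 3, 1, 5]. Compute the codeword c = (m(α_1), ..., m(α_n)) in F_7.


c = [5, 1, 3, 6, 0]

Message polynomial: m(x) = 4 + 2·x (mod 7).
For each evaluation point α_i, compute m(α_i) mod 7:
  α_1 = 4: Horner steps 2 → 5, so m(4) = 5.
  α_2 = 2: Horner steps 2 → 1, so m(2) = 1.
  α_3 = 3: Horner steps 2 → 3, so m(3) = 3.
  α_4 = 1: Horner steps 2 → 6, so m(1) = 6.
  α_5 = 5: Horner steps 2 → 0, so m(5) = 0.
Codeword c = [5, 1, 3, 6, 0] ∈ F_7^5.


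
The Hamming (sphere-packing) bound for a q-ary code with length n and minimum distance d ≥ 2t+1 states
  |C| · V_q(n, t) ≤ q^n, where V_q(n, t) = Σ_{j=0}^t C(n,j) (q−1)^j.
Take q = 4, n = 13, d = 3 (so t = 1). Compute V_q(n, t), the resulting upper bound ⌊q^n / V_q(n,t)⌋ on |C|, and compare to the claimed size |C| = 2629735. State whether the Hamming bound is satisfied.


V_q(n, t) = 40, q^n = 67108864, Hamming bound = 1677721, |C| = 2629735 > bound (violated).

Step 1: Compute V_q(n, t) = Σ_{j=0}^1 C(n, j) (q−1)^j.
  j = 0: C(13,0)·(3)^0 = 1·1 = 1.
  j = 1: C(13,1)·(3)^1 = 13·3 = 39.
  V_q(n, t) = 1 + 39 = 40.
Step 2: q^n = 4^13 = 67108864.
Step 3: Hamming bound ⌊q^n / V_q(n,t)⌋ = ⌊67108864/40⌋ = 1677721.
Step 4: Compare |C| = 2629735 to 1677721: violated.
The claimed |C| lies above the Hamming bound, so no 4-ary code of length 13 with d ≥ 3 can have 2629735 codewords.
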